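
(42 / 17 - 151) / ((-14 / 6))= 7575/119 = 63.66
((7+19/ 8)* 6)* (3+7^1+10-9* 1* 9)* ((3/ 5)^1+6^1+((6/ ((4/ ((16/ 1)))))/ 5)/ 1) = -156465/4 = -39116.25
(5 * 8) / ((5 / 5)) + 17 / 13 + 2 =563/13 = 43.31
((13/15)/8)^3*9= 2197/192000 = 0.01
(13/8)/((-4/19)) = -247/32 = -7.72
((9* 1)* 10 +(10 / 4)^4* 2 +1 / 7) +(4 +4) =9871/56 = 176.27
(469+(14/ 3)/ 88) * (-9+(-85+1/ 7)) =-1937055/44 = -44023.98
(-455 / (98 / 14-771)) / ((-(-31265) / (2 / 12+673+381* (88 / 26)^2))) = 35758009/372628776 = 0.10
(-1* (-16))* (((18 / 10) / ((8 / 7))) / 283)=0.09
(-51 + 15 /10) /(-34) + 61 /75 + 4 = 6.27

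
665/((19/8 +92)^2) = 0.07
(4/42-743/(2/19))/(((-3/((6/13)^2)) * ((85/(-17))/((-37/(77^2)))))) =21937522/35070035 = 0.63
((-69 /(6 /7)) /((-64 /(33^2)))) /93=58443/3968 = 14.73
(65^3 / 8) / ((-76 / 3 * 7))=-823875/4256 = -193.58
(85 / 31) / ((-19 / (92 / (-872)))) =1955/128402 = 0.02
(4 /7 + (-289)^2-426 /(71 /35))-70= 582691/7 = 83241.57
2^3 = 8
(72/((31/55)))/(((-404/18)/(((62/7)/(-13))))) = 35640/9191 = 3.88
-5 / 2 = -2.50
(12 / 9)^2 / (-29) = -16/261 = -0.06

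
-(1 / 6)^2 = -1/36 = -0.03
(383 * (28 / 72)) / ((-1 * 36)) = -2681/648 = -4.14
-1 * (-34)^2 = -1156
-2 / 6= -1/3 = -0.33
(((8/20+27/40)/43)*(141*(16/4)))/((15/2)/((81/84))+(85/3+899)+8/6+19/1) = 0.01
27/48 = 9/16 = 0.56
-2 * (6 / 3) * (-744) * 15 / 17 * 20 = 892800/17 = 52517.65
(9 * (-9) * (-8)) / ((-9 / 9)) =-648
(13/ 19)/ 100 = 13/1900 = 0.01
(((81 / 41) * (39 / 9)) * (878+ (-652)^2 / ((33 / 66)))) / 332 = 149365593/6806 = 21946.16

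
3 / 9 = 1/3 = 0.33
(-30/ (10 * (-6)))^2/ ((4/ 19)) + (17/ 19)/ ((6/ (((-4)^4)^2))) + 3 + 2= 8918539/912 = 9779.10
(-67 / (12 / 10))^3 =-37595375/216 = -174052.66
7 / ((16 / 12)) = 21/4 = 5.25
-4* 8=-32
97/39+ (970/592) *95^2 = 170736587/11544 = 14790.07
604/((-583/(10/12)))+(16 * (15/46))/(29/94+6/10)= 83813890/17176929 = 4.88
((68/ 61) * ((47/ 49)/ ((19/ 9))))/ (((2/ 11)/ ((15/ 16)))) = 1186515/454328 = 2.61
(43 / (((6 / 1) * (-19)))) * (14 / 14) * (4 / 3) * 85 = -7310/171 = -42.75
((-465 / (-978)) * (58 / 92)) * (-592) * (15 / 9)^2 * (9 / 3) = -16631500/11247 = -1478.75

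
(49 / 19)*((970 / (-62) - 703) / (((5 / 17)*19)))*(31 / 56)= -183.59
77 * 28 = 2156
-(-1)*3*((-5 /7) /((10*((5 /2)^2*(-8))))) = 3/700 = 0.00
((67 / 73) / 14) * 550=18425/511 = 36.06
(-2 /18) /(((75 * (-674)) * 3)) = 1/1364850 = 0.00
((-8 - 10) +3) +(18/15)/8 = -297/20 = -14.85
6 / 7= 0.86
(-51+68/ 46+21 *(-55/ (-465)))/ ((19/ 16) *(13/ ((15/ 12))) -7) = -670760/76291 = -8.79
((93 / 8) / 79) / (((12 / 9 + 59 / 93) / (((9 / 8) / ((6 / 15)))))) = 129735/616832 = 0.21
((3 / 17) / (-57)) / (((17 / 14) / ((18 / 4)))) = -63/5491 = -0.01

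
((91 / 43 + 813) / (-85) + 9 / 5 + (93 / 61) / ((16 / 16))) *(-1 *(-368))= -514028288/222955 = -2305.52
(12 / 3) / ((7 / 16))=64/7 = 9.14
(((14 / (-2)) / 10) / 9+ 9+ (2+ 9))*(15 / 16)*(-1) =-18.68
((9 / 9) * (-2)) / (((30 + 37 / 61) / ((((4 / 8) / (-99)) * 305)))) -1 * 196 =-36208663/184833 = -195.90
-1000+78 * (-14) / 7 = -1156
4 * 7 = 28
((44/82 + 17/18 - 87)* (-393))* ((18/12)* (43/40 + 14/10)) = 818512497/6560 = 124773.25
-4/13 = -0.31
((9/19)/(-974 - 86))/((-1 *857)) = 9/17259980 = 0.00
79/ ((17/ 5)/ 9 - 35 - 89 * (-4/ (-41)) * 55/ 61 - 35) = -8891055/8716733 = -1.02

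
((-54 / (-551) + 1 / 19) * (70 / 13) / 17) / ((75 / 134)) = 155708/1826565 = 0.09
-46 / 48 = -23/24 = -0.96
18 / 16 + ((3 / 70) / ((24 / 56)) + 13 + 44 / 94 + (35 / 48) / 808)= 133924529/9114240 = 14.69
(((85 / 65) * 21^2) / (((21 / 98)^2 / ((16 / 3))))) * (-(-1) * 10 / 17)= 1536640/39 = 39401.03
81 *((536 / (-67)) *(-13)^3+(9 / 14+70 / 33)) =219277503/154 = 1423879.89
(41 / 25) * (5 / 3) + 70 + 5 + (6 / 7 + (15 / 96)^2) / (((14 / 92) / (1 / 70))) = 409972523/5268480 = 77.82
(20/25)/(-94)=-2/235 = -0.01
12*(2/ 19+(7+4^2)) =5268/19 = 277.26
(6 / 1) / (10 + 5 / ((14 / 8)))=7/15 = 0.47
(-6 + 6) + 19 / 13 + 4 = 71/13 = 5.46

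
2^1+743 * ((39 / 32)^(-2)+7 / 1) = 5703.22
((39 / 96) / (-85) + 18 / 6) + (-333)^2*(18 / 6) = 904862387/2720 = 332670.00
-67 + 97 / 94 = -6201/94 = -65.97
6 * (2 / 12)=1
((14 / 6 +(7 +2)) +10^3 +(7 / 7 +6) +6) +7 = 1031.33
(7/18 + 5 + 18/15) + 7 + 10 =2123/90 = 23.59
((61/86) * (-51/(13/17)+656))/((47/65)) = 49715/86 = 578.08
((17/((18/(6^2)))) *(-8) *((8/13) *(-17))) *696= 25746432/13 = 1980494.77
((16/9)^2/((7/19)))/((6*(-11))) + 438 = 8192986/18711 = 437.87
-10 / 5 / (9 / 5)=-10/9 = -1.11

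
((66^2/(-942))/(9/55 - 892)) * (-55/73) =-2196150/562173511 = 0.00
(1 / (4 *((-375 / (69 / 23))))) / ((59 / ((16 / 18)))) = -2/66375 = 0.00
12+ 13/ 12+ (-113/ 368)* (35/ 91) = 186077/14352 = 12.97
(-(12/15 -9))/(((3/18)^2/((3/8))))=1107/10 = 110.70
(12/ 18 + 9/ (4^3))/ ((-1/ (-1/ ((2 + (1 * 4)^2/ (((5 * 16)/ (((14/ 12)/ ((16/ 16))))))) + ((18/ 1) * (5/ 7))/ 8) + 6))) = -239165/51616 = -4.63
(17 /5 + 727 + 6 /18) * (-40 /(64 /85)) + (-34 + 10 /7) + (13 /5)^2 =-163153283/4200 = -38846.02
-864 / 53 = -16.30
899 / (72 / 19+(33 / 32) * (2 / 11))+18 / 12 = 17749/78 = 227.55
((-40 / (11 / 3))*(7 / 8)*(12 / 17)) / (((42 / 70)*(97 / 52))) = -109200/18139 = -6.02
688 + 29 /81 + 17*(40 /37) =2118089/2997 = 706.74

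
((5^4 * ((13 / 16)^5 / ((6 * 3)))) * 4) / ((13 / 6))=17850625/786432 = 22.70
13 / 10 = 1.30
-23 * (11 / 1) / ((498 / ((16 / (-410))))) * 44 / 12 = 11132/153135 = 0.07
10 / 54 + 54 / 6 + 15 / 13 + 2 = 4331/351 = 12.34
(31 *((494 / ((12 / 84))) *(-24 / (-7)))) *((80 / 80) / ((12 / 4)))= 122512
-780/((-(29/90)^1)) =70200/29 = 2420.69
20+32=52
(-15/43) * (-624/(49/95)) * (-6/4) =-1333800/2107 = -633.03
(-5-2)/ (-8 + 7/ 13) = 91/97 = 0.94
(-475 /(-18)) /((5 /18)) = 95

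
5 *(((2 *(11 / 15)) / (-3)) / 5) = -22/45 = -0.49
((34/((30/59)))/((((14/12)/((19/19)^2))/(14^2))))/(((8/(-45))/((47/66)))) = -989961/22 = -44998.23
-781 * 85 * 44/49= -2920940/49 = -59611.02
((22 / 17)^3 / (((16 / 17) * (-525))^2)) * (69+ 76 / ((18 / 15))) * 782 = 12153361/13230000 = 0.92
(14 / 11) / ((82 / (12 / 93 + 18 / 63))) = 90/13981 = 0.01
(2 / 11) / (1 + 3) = 1/22 = 0.05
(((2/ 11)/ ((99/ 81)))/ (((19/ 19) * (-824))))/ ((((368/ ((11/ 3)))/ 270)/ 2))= -405/416944 = 0.00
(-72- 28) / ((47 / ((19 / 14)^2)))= -9025/2303 = -3.92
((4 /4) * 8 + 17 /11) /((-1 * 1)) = -105/11 = -9.55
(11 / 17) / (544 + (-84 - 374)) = 11/1462 = 0.01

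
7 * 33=231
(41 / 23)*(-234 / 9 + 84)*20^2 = 951200/23 = 41356.52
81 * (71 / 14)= 5751/14 = 410.79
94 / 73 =1.29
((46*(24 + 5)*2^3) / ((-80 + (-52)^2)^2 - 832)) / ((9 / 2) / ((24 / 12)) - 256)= -1/163695 = 0.00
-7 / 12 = -0.58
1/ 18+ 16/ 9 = 1.83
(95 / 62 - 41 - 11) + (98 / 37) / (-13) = -50.67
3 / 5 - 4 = -17/5 = -3.40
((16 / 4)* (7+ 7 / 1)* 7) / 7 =56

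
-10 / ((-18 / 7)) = 35/9 = 3.89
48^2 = 2304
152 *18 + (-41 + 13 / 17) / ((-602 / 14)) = 2000700/731 = 2736.94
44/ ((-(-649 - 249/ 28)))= 1232/18421 = 0.07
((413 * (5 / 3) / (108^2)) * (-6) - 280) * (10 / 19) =-8175125/55404 = -147.55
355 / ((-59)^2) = 355/3481 = 0.10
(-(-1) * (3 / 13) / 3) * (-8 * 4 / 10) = -16/65 = -0.25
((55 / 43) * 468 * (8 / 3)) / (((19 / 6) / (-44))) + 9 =-18113607/817 = -22170.88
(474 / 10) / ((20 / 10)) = 237/10 = 23.70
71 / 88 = 0.81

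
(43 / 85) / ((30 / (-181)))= -7783/2550 = -3.05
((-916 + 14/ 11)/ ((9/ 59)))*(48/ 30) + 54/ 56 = -14774003/1540 = -9593.51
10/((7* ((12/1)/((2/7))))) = 5/147 = 0.03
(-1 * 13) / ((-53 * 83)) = 13/4399 = 0.00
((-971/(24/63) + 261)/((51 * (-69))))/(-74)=-6101/694416 = -0.01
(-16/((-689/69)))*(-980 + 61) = -1014576/689 = -1472.53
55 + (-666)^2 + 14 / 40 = 8872227/20 = 443611.35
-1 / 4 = -0.25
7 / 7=1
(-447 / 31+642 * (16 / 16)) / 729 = 6485/7533 = 0.86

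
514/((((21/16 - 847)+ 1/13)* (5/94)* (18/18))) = -10049728/879435 = -11.43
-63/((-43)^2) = -63/1849 = -0.03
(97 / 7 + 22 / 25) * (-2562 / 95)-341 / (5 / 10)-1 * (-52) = -1027.44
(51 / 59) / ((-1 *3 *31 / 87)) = -1479/1829 = -0.81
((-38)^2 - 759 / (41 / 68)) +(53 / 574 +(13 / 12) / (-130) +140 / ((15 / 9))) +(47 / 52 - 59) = 94539919/447720 = 211.16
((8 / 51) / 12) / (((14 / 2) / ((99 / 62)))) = 11/3689 = 0.00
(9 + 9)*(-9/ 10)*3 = -243/5 = -48.60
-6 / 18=-1/3 = -0.33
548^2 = 300304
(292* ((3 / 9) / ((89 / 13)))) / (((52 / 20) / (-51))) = -24820/89 = -278.88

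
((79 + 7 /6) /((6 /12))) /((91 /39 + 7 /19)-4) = -247/2 = -123.50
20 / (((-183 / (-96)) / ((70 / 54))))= 22400/1647 = 13.60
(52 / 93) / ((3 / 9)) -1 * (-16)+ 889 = 28107/31 = 906.68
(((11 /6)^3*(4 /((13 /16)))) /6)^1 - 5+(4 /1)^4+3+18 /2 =282263/1053 = 268.06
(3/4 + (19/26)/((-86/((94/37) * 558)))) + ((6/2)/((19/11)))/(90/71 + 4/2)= -981401709/91170664 = -10.76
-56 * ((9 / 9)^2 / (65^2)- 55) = 13012944/4225 = 3079.99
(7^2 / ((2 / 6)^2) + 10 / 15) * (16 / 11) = 21200/33 = 642.42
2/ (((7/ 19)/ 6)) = 228/7 = 32.57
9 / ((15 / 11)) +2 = 43/5 = 8.60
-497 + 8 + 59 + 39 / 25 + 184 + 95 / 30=-36191/150 = -241.27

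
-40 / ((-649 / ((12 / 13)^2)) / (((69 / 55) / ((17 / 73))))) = 5802624/20510347 = 0.28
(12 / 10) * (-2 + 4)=12/5 = 2.40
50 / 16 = 25/8 = 3.12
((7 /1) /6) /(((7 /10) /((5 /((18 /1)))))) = 25/54 = 0.46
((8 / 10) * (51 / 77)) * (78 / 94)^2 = 310284/850465 = 0.36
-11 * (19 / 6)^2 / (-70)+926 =2337491/2520 = 927.58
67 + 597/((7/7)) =664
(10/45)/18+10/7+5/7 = 1222/567 = 2.16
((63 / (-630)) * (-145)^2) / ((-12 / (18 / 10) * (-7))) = -2523/56 = -45.05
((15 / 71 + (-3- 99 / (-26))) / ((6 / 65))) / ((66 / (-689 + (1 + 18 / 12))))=-130435/1136 = -114.82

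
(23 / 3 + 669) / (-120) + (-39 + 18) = -959/36 = -26.64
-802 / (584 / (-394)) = 78997/146 = 541.08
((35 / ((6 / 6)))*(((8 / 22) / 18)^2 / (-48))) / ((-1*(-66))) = -35/7762392 = 0.00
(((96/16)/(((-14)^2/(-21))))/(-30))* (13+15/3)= 27/70 = 0.39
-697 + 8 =-689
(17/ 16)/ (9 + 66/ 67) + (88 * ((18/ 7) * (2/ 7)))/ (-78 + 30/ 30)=-2692075/3671472 = -0.73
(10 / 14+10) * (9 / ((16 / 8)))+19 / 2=404/7 = 57.71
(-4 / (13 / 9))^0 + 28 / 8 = 9/2 = 4.50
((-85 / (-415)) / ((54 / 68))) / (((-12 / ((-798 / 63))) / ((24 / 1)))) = 43928/6723 = 6.53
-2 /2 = -1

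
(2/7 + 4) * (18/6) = 90/7 = 12.86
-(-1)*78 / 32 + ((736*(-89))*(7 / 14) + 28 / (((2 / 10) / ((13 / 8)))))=-520353/16 = -32522.06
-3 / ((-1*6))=1/2 = 0.50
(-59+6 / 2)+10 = -46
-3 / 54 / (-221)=1/3978 = 0.00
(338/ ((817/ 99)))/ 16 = 16731/6536 = 2.56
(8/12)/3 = 2/9 = 0.22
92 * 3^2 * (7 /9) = 644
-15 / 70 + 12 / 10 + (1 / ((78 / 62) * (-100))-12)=-300907/27300 = -11.02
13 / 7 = 1.86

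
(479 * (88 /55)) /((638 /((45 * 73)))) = 1258812/319 = 3946.12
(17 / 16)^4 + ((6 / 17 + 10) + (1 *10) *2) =35236433/1114112 = 31.63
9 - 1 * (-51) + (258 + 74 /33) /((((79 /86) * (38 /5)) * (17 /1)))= 2756320/44319 = 62.19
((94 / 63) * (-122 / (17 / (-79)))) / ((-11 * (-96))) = 226493/282744 = 0.80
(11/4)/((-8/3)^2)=99/256 = 0.39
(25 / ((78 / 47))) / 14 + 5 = 6635/1092 = 6.08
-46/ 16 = -23/8 = -2.88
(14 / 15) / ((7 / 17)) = 34/15 = 2.27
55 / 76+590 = 44895/76 = 590.72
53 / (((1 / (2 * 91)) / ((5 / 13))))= 3710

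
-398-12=-410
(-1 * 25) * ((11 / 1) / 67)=-275/67 = -4.10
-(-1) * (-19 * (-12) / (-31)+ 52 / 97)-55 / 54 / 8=-9023113/1299024 = -6.95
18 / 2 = 9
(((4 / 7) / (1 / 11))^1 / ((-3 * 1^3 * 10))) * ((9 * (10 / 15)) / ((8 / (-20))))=22/7 = 3.14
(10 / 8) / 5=0.25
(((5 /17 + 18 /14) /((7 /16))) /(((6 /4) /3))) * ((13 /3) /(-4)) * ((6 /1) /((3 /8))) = -312832/2499 = -125.18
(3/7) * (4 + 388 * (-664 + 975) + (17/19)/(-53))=364550061/7049 = 51716.56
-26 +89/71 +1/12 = -21013/852 = -24.66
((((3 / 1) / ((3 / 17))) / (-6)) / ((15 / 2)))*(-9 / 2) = 17/10 = 1.70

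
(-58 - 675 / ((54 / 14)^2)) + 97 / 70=-192751/1890 = -101.98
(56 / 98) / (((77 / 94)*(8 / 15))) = 705/539 = 1.31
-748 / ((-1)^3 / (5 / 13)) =3740/13 = 287.69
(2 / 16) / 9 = 1/72 = 0.01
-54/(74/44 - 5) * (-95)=-112860/73 = -1546.03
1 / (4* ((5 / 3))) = 3/20 = 0.15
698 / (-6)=-349/3 = -116.33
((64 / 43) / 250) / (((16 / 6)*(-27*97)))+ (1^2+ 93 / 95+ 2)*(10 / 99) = 394158664/980706375 = 0.40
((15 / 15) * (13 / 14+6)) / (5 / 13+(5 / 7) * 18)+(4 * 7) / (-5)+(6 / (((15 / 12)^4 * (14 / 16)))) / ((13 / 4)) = -115481861/27413750 = -4.21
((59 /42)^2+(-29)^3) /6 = -43018715/10584 = -4064.50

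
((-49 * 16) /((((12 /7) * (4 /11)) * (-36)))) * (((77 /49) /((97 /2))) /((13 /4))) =11858/34047 = 0.35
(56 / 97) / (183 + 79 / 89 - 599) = -4984/3583665 = 0.00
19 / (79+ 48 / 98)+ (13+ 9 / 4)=15.49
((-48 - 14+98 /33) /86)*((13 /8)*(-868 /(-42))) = -196261/8514 = -23.05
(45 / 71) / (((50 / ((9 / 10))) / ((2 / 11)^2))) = 81/214775 = 0.00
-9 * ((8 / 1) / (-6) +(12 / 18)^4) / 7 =92/63 = 1.46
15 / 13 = 1.15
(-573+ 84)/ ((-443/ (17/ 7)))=8313/3101 = 2.68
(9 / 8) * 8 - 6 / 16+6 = 14.62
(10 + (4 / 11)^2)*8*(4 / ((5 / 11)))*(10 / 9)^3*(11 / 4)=2690.81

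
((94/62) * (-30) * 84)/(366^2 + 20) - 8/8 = -533962/519157 = -1.03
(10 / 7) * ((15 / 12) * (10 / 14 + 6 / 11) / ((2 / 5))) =12125/2156 = 5.62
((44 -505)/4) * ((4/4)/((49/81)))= -37341/196 = -190.52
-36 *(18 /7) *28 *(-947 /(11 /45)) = 110458080/11 = 10041643.64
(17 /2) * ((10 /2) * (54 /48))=765/16 = 47.81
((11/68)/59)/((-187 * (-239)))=1/16300756 = 0.00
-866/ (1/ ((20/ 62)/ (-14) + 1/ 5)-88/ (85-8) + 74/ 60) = -1939840/12861 = -150.83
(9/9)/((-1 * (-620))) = 1/620 = 0.00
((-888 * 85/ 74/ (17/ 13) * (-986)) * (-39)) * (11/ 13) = -25379640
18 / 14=9/7 = 1.29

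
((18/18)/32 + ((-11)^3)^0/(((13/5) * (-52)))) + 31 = 167777/5408 = 31.02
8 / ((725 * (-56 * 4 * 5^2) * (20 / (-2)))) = 1/5075000 = 0.00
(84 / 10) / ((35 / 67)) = 402/25 = 16.08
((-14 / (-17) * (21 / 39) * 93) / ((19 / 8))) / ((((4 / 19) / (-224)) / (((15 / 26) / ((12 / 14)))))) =-35726880/2873 = -12435.39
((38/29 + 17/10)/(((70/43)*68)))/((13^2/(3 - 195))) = -450468/14580475 = -0.03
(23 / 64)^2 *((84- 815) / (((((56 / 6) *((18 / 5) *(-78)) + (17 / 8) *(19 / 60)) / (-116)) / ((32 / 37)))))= -168214065/46533457 = -3.61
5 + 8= 13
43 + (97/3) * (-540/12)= -1412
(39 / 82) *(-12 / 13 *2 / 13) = -36/533 = -0.07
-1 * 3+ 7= 4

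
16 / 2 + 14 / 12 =55/6 = 9.17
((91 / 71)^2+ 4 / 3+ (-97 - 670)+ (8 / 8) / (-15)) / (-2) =57776711/151230 = 382.05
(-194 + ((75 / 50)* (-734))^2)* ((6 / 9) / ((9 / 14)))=33936196/27 = 1256896.15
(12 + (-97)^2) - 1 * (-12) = 9433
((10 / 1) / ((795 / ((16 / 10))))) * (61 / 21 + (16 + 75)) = 31552/16695 = 1.89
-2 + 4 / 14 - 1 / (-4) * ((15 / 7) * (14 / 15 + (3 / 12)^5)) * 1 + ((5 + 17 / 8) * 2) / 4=67343/28672 = 2.35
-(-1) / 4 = 1/4 = 0.25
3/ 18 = 0.17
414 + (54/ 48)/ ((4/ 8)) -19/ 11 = 18239/44 = 414.52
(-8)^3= -512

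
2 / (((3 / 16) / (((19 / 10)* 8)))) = 2432/15 = 162.13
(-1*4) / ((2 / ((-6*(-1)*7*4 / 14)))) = -24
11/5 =2.20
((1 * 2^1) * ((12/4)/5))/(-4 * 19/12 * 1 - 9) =-9/115 = -0.08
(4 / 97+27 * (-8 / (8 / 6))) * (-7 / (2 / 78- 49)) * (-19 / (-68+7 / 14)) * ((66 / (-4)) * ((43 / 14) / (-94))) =-183541501/52246140 = -3.51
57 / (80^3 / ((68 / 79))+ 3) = 969/10112051 = 0.00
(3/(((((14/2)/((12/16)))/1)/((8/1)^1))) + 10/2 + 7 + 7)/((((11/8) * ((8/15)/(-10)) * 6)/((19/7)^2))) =-1362775/3773 = -361.19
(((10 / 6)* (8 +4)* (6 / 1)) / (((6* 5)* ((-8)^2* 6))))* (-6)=-1/16 = -0.06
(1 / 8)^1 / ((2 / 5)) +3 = 3.31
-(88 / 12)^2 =-484/9 = -53.78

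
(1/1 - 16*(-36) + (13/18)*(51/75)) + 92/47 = 579.45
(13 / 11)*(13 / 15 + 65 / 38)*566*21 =37831157/1045 = 36202.06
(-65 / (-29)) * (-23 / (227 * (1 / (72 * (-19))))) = 2045160/6583 = 310.67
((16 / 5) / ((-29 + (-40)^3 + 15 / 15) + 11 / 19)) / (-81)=304/492691005 = 0.00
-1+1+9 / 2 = 9/2 = 4.50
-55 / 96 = -0.57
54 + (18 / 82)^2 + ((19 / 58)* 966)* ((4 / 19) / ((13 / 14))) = 79720023/633737 = 125.79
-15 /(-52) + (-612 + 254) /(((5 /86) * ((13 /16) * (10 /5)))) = -985141/260 = -3789.00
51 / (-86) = -51/86 = -0.59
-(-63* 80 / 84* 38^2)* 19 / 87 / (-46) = -274360/667 = -411.33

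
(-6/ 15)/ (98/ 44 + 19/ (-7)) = 308/375 = 0.82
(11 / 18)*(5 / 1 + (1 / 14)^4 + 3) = 1126873/230496 = 4.89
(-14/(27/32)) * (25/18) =-5600/243 = -23.05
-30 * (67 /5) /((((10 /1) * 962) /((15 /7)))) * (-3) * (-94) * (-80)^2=-161611.88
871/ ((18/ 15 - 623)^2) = 21775/9665881 = 0.00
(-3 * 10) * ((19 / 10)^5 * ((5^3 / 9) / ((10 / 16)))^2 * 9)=-9904396/3 = -3301465.33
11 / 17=0.65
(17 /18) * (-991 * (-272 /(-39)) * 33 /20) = -6300778/585 = -10770.56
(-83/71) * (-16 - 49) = 5395/71 = 75.99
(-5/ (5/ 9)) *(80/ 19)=-37.89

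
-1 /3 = -0.33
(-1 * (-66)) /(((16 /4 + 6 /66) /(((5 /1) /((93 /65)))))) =15730/279 = 56.38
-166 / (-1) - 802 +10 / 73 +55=-580.86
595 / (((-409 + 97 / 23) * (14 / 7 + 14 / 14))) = -391/798 = -0.49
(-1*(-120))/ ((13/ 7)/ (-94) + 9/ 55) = 4342800/5207 = 834.03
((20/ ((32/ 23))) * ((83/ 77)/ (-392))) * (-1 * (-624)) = -372255/15092 = -24.67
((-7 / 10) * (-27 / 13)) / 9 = 21/130 = 0.16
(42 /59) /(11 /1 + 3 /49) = 1029/15989 = 0.06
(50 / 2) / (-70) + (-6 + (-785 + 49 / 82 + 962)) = 171.24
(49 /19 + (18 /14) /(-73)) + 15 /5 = 53995/9709 = 5.56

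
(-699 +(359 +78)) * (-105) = 27510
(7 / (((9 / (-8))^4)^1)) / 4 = 7168/6561 = 1.09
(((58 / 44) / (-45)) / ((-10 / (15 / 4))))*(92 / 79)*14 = 4669/26070 = 0.18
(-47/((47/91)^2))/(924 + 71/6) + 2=478124/263905 = 1.81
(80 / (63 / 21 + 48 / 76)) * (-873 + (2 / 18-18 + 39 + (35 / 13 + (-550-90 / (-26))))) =-248217520/8073 = -30746.63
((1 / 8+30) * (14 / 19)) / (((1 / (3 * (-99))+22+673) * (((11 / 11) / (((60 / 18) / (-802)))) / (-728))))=5845455/60487241 = 0.10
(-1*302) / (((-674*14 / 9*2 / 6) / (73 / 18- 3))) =8607/9436 = 0.91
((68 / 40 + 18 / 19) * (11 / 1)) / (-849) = -5533/161310 = -0.03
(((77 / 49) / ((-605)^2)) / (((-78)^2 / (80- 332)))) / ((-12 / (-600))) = -2/224939 = 0.00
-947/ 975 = -0.97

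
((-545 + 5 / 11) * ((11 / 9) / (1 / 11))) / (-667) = 65890/6003 = 10.98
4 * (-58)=-232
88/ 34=44/17 = 2.59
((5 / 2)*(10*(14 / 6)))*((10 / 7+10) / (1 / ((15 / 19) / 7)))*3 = 30000/133 = 225.56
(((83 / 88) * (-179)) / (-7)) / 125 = 14857/77000 = 0.19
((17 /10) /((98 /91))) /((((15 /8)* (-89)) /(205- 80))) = -2210/1869 = -1.18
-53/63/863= -53/54369 = 0.00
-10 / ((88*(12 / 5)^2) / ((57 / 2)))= -2375/4224 = -0.56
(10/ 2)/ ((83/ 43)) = 215/83 = 2.59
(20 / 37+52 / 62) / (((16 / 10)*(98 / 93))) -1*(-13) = 28631/2072 = 13.82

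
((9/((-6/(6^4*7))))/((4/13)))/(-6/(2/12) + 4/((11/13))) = 1414.20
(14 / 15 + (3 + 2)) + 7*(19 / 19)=194/15 = 12.93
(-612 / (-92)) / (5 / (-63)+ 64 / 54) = 28917/4807 = 6.02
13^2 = 169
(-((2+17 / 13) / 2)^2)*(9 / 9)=-1849/676 = -2.74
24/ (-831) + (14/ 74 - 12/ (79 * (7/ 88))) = -9914365/5667697 = -1.75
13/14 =0.93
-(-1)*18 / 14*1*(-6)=-54/7 = -7.71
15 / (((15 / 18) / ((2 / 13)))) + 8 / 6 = 160/39 = 4.10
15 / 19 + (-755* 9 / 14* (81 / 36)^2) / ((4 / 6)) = -3684.89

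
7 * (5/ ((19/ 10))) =350/19 = 18.42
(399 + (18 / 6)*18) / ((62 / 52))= 379.94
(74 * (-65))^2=23136100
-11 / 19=-0.58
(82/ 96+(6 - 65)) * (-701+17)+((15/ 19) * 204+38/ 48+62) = 18237991/456 = 39995.59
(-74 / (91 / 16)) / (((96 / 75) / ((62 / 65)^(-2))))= -300625/26908 = -11.17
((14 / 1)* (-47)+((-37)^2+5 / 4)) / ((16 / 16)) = 2849/4 = 712.25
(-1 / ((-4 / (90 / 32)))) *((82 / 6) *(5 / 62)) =3075/3968 = 0.77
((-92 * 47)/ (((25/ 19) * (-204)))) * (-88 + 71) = -20539/75 = -273.85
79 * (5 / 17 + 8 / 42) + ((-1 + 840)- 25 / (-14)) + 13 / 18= 134608/153 = 879.79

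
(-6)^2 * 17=612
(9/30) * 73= 219/10 = 21.90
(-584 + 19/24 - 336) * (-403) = 8890583/24 = 370440.96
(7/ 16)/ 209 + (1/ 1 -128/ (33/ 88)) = -3414203/10032 = -340.33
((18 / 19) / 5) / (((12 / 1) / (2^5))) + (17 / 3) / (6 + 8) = 3631/3990 = 0.91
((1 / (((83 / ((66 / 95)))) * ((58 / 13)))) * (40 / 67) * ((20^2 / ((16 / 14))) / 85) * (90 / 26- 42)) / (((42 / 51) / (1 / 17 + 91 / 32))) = -0.63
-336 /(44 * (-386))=42/2123 = 0.02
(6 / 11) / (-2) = -0.27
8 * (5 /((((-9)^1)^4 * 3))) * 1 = 40/19683 = 0.00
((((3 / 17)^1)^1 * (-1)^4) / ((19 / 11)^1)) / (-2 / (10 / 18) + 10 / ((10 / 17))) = 165/21641 = 0.01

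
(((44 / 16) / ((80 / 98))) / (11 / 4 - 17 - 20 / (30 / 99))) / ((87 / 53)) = -28567/1117080 = -0.03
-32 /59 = -0.54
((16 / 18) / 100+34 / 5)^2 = 2347024/50625 = 46.36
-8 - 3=-11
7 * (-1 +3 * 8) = 161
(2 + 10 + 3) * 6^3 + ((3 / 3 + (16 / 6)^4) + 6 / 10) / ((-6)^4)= 212579041/65610 = 3240.04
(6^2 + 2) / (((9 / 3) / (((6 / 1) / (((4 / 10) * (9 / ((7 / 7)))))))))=190/9 = 21.11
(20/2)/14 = 5/7 = 0.71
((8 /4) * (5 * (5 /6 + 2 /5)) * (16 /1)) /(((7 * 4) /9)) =444/7 = 63.43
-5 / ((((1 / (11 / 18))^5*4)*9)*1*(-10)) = 161051/136048896 = 0.00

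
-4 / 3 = -1.33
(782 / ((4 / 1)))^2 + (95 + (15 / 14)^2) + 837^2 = 72410769/98 = 738885.40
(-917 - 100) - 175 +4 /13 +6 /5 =-77382/65 = -1190.49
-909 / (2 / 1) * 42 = -19089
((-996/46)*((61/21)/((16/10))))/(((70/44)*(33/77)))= -55693/966 = -57.65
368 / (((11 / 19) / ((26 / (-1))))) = -181792/11 = -16526.55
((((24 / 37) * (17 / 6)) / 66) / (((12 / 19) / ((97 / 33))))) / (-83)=-31331/20065914 = 0.00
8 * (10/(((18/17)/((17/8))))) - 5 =1400/9 = 155.56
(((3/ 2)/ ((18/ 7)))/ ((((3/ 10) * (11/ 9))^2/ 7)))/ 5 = 735/121 = 6.07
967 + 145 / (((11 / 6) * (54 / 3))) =32056/33 = 971.39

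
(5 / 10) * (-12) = -6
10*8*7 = 560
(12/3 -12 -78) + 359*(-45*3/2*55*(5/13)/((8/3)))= -40001513/208 = -192314.97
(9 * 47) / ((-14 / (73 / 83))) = -26.57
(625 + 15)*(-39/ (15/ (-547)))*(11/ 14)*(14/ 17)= 10012288/17 = 588958.12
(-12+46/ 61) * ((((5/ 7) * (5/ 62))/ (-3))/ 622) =1225/3528606 = 0.00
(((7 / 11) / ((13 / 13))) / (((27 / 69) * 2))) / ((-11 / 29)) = -4669/2178 = -2.14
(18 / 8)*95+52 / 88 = 9431/44 = 214.34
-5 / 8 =-0.62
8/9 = 0.89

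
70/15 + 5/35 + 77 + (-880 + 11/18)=-100495/126 = -797.58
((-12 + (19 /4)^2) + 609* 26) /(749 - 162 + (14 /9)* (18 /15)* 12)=1267565/48752 = 26.00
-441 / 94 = -4.69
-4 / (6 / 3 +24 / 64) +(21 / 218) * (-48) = -13064/2071 = -6.31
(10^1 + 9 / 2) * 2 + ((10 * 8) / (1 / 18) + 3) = 1472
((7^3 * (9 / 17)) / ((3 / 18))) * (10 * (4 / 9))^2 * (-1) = -1097600/51 = -21521.57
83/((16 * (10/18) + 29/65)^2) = 0.95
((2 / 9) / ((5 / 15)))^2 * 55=220/9 = 24.44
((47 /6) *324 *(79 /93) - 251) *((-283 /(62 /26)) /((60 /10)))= -217255987/5766 = -37678.80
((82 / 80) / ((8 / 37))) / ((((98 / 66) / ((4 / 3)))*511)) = 0.01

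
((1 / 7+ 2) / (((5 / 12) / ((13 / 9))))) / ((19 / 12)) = 624/133 = 4.69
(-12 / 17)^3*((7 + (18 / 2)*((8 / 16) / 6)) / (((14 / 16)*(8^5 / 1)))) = -837/8804096 = 0.00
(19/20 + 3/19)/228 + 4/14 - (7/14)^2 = 24607/606480 = 0.04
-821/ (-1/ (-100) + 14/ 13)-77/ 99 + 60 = -109291/157 = -696.12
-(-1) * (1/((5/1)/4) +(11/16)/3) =247/240 = 1.03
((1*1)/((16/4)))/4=1/16 = 0.06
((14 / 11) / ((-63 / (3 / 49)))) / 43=-2/69531 = 0.00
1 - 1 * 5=-4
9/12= 3/4 = 0.75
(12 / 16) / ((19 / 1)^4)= 3/521284 = 0.00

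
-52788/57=-926.11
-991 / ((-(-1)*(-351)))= 991/351 = 2.82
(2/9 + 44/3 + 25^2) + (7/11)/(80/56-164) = 72090721/112662 = 639.88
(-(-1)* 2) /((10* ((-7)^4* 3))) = 1/36015 = 0.00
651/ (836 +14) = 651/850 = 0.77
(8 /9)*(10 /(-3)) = -80/27 = -2.96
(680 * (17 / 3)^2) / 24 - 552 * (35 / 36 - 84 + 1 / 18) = 1261183/27 = 46710.48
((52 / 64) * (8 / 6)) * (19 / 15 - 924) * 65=-2339129/36 = -64975.81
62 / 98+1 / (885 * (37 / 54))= 339247/534835 = 0.63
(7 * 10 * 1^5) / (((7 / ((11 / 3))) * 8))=55/12 = 4.58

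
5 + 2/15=77/15 = 5.13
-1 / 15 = -0.07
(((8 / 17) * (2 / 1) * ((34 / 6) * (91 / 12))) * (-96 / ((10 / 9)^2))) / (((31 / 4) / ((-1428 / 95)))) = 449100288/73625 = 6099.83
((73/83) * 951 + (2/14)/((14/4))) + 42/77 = 37445225/44737 = 837.01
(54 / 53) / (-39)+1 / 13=35/689 = 0.05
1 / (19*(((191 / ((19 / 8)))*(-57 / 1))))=-1/87096 = 0.00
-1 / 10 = -0.10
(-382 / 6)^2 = 36481/9 = 4053.44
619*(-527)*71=-23161123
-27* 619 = -16713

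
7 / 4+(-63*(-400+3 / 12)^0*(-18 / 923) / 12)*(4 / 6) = 6713/3692 = 1.82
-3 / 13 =-0.23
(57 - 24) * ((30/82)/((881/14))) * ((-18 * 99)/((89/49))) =-605113740/3214769 = -188.23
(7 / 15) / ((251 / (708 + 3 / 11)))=18179/13805 = 1.32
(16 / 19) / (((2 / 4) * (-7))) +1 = 101/133 = 0.76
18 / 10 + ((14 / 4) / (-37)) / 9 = 5959/3330 = 1.79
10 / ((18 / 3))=5/3 = 1.67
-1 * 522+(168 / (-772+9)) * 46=-58002/109 = -532.13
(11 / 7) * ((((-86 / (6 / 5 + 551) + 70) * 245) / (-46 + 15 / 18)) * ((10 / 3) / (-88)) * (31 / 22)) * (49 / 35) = 366154950/8230541 = 44.49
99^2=9801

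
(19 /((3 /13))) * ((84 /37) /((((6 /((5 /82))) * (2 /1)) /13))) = 112385/9102 = 12.35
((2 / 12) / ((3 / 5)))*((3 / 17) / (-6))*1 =-5/612 = -0.01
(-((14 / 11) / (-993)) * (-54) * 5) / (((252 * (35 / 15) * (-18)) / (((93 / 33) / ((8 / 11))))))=155/1223376 = 0.00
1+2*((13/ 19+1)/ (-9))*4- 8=-1453/171 = -8.50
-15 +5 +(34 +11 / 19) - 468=-8425/19 = -443.42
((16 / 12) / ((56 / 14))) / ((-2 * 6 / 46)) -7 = -149/18 = -8.28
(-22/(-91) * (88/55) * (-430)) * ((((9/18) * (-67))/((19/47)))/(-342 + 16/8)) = -5957908/146965 = -40.54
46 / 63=0.73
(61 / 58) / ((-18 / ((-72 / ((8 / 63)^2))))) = 242109/928 = 260.89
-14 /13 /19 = -14/247 = -0.06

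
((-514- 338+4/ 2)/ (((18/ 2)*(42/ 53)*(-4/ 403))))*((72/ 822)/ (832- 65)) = 1.37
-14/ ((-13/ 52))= 56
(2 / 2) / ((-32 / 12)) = -3/8 = -0.38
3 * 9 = 27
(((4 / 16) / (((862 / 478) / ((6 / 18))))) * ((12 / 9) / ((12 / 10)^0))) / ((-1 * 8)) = -239/31032 = -0.01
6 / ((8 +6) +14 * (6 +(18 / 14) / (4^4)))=768/12553 = 0.06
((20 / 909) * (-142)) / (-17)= 2840/15453 = 0.18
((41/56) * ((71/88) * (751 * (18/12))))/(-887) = -6558483/8742272 = -0.75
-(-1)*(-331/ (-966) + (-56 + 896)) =811771/966 = 840.34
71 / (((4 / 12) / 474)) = 100962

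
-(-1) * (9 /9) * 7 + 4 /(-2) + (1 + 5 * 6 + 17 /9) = 341/9 = 37.89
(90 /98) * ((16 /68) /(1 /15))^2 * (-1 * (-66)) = 10692000/14161 = 755.03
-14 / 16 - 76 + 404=2617/8 = 327.12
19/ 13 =1.46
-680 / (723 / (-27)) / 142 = 0.18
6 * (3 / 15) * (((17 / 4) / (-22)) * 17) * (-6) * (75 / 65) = 7803/286 = 27.28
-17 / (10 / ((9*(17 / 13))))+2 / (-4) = -1333/65 = -20.51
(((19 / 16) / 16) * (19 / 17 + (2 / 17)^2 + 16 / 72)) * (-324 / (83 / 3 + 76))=-0.31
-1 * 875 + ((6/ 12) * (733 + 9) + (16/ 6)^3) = -13096/27 = -485.04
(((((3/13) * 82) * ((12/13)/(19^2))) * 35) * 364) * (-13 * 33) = -95467680/361 = -264453.41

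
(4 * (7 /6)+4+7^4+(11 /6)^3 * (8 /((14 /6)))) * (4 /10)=61256/63 = 972.32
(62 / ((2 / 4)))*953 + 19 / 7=827223/7 = 118174.71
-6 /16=-3/8 = -0.38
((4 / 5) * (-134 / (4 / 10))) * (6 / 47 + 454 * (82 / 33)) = -468976952/1551 = -302370.70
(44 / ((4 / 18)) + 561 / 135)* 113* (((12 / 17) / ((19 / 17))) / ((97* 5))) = 4111844/138225 = 29.75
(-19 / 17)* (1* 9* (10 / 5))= -20.12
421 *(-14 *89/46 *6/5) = -1573698/115 = -13684.33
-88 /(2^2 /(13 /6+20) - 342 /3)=5852/7569 = 0.77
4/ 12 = 1/3 = 0.33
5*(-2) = -10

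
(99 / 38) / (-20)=-99/760 = -0.13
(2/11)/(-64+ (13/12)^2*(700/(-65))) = -72/30349 = 0.00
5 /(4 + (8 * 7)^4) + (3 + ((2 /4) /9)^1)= 54089759/17702100 = 3.06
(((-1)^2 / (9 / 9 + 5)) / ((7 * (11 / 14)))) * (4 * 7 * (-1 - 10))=-28/3 = -9.33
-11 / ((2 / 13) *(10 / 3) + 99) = -429/3881 = -0.11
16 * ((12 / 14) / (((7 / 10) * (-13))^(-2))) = 28392/25 = 1135.68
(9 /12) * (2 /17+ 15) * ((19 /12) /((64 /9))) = 43947/17408 = 2.52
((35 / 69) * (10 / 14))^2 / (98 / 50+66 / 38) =296875/8360316 = 0.04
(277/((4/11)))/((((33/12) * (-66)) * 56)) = -277/3696 = -0.07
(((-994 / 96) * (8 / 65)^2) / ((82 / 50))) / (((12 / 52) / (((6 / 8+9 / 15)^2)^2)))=-29347353/21320000 = -1.38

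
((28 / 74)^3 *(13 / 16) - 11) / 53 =-1109907/5369218 = -0.21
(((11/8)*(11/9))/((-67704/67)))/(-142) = 8107/692205696 = 0.00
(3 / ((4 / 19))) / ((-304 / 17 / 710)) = -18105/32 = -565.78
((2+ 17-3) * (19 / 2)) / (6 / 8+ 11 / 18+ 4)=5472/193 = 28.35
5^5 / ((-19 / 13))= -2138.16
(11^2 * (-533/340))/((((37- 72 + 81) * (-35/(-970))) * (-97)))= 64493/54740 = 1.18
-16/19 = -0.84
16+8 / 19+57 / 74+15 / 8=107229/5624 = 19.07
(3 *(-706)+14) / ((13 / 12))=-25248/13 = -1942.15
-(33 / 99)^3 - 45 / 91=-0.53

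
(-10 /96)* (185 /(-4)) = 4.82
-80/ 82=-40/41 = -0.98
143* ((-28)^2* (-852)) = -95519424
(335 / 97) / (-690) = -67/13386 = -0.01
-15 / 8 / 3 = -5/8 = -0.62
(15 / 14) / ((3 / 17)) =85/14 = 6.07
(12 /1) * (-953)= -11436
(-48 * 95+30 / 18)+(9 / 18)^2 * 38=-27293/6 = -4548.83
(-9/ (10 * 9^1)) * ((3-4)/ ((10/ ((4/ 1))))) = 1/25 = 0.04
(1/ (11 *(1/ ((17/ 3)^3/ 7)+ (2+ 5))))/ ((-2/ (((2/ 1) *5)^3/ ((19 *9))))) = -0.04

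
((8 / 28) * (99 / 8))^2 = 9801/784 = 12.50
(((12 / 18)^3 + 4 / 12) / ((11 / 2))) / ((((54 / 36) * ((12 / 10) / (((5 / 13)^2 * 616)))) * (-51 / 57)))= -266000/41067 = -6.48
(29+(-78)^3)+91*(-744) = -542227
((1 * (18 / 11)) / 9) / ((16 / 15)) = 15/88 = 0.17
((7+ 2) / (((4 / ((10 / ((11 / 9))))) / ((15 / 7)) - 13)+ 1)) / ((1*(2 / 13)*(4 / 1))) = -1.24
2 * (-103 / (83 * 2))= -103/83 = -1.24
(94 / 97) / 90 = 0.01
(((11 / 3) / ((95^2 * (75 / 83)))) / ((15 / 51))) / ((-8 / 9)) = -15521/9025000 = 0.00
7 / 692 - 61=-42205/692 = -60.99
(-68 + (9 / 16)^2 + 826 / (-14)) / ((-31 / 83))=2691773/7936 = 339.19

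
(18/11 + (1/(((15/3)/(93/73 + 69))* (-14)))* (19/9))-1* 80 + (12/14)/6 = -451592/5621 = -80.34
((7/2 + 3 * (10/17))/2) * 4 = 179/17 = 10.53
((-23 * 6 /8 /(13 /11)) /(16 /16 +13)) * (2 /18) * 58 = -7337/1092 = -6.72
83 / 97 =0.86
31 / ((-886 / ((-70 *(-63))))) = -68355/443 = -154.30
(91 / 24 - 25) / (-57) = 509/1368 = 0.37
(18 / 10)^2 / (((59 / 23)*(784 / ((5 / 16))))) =1863/3700480 = 0.00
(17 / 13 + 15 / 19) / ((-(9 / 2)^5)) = -16576/14585103 = 0.00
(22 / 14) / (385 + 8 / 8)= 11/2702 = 0.00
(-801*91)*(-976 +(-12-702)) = 123185790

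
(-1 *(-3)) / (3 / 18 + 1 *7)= 18/43 = 0.42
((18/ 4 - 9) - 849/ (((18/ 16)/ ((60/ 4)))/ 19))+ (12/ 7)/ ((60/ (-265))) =-3011289/14 = -215092.07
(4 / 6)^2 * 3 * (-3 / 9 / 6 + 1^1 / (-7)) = -50/189 = -0.26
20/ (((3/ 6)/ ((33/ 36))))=110/3 = 36.67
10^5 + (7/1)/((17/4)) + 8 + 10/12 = 10201069/102 = 100010.48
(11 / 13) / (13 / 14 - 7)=-154/1105 = -0.14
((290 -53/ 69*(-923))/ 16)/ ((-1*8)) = -68929/8832 = -7.80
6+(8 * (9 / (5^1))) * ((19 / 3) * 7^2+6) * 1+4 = 22826/5 = 4565.20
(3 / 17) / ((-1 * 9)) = -0.02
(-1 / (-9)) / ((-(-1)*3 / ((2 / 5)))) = 2/135 = 0.01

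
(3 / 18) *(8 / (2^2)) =1/3 = 0.33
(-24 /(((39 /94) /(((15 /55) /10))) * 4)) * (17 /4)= -2397/1430 = -1.68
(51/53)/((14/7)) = 51/106 = 0.48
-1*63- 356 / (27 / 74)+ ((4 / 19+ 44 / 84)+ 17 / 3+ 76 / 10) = -1024.70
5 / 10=1/2 = 0.50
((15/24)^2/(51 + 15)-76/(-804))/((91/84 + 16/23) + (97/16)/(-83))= 54267143/921656824 = 0.06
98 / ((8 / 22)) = 539/2 = 269.50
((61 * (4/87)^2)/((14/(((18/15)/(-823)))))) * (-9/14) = 1464/169575035 = 0.00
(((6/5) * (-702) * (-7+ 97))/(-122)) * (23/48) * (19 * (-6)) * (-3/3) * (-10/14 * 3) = -62121735/854 = -72742.08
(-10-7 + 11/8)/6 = -125/48 = -2.60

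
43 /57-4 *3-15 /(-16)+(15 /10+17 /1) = 7471/912 = 8.19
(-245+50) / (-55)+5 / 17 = 718/187 = 3.84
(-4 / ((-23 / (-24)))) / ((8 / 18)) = -216/23 = -9.39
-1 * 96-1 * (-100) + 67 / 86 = 411/86 = 4.78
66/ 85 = 0.78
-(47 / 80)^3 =-103823/512000 = -0.20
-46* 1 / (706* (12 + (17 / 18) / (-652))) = -269928/49707695 = -0.01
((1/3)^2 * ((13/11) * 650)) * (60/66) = 84500/1089 = 77.59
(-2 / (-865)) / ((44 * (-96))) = -1/1826880 = 0.00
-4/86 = -0.05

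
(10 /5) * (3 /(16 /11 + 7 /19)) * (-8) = -3344/127 = -26.33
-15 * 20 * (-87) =26100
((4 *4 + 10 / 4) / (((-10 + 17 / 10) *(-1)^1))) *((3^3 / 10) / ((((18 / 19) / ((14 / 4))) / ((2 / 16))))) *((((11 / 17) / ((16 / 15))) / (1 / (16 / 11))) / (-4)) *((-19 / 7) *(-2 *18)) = -5409585/90304 = -59.90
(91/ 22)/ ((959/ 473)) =2.04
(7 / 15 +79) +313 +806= 17977/15 = 1198.47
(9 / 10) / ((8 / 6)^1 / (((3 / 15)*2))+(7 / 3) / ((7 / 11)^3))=441/6070 = 0.07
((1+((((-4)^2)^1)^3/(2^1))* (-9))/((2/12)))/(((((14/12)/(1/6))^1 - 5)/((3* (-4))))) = 663516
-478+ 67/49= -23355/49 = -476.63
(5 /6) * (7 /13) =35/78 = 0.45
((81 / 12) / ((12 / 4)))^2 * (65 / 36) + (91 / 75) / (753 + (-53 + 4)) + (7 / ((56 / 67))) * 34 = 3879379/13200 = 293.89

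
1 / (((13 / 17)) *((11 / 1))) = 17/143 = 0.12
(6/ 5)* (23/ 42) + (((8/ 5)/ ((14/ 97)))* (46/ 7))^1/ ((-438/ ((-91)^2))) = -2110411/1533 = -1376.65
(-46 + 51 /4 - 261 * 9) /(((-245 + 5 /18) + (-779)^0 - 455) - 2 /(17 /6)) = 1457937/428050 = 3.41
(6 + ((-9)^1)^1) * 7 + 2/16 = -167/8 = -20.88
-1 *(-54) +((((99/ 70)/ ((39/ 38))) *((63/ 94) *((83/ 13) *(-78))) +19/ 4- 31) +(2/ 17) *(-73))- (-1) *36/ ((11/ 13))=-398.23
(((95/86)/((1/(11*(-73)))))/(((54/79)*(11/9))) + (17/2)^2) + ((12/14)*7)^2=-123002/129 = -953.50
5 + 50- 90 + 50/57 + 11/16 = -30493/912 = -33.44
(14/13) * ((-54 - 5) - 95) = -2156/13 = -165.85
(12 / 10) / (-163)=-6/815 = -0.01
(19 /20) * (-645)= -2451/4 = -612.75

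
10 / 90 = 0.11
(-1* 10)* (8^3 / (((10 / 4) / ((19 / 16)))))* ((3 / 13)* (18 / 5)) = -131328/65 = -2020.43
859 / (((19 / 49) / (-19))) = -42091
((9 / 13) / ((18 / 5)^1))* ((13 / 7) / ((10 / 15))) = 15/28 = 0.54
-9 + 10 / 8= -31/4 = -7.75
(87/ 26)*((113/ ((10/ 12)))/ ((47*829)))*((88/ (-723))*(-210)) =36335376/122071079 = 0.30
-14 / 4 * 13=-91/2 = -45.50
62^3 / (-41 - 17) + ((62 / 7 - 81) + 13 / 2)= -1694947/406 = -4174.75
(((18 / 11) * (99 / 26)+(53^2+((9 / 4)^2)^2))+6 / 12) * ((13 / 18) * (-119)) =-375089785/1536 = -244199.08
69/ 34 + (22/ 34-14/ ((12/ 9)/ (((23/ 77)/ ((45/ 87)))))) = -3167/935 = -3.39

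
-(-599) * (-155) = -92845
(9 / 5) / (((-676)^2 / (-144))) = -81/142805 = 0.00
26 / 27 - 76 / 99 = 58/297 = 0.20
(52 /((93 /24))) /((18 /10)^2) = 4.14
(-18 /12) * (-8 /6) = 2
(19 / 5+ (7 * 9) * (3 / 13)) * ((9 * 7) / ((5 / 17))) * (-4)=-5106528/325 = -15712.39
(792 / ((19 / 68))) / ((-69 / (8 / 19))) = -143616/8303 = -17.30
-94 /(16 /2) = -47/4 = -11.75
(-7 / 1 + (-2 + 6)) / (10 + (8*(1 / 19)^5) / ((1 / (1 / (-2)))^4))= -4952198/16507327 = -0.30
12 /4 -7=-4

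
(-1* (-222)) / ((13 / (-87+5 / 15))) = -1480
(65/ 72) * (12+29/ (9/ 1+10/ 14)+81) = 424255/4896 = 86.65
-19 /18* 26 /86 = -247/774 = -0.32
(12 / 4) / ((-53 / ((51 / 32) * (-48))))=459/106 = 4.33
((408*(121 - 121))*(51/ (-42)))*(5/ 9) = 0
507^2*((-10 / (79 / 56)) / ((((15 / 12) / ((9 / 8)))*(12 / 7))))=-75572406/79 = -956612.73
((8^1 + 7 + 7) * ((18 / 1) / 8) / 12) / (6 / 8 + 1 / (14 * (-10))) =1155/208 = 5.55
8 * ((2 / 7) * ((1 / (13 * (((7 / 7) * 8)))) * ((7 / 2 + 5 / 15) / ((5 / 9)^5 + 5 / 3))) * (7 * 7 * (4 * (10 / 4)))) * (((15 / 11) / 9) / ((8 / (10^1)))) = 26408025/5808088 = 4.55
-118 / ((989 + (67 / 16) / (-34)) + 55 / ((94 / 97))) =-3017024/26734723 = -0.11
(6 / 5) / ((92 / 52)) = 78/115 = 0.68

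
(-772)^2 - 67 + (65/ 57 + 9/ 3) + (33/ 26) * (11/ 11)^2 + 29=883199989/1482 = 595951.41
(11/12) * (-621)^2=1414017/4 = 353504.25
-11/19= -0.58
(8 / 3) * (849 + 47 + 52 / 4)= 2424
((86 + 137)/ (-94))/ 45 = -223/4230 = -0.05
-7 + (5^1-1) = -3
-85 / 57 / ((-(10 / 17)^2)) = 4913/1140 = 4.31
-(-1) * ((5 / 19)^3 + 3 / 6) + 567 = 7785215/13718 = 567.52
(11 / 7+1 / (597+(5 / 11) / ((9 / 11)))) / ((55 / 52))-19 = -18130289/1035265 = -17.51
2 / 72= 1/36 = 0.03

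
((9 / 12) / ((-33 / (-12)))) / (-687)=-1/2519 = 0.00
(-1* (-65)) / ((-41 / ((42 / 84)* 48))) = -1560/41 = -38.05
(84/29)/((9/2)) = 56/87 = 0.64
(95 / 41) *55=5225/41 = 127.44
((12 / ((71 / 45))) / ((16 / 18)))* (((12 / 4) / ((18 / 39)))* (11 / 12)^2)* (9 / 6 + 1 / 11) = 675675/9088 = 74.35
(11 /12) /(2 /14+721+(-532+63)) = 77/21180 = 0.00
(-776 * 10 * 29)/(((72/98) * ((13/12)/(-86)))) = 948318560/39 = 24315860.51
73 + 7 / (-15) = 1088/15 = 72.53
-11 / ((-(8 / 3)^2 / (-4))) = -99/16 = -6.19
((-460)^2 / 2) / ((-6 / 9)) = -158700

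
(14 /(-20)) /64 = -7/640 = -0.01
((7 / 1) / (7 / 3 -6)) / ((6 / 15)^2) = -525/44 = -11.93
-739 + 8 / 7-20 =-5305/7 = -757.86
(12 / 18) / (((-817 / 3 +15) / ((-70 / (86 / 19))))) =665/16598 = 0.04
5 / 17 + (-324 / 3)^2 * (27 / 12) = 446153/17 = 26244.29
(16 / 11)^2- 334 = -40158/121 = -331.88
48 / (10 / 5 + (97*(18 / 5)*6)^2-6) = 300/27436619 = 0.00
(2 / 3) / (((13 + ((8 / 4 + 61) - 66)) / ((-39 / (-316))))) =13/1580 = 0.01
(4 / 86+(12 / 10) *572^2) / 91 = 84413482/19565 = 4314.51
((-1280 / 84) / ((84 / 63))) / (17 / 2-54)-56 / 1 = -35512/637 = -55.75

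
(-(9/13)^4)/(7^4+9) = -6561/68832010 = 0.00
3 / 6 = 0.50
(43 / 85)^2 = 1849/7225 = 0.26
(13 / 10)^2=169/100 = 1.69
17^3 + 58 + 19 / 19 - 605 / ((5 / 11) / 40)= -48268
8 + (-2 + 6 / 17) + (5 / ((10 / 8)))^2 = 380/17 = 22.35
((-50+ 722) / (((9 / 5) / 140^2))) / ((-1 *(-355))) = 4390400/213 = 20612.21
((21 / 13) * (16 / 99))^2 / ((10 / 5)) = 6272/184041 = 0.03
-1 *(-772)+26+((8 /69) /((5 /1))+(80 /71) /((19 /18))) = 371900782/465405 = 799.09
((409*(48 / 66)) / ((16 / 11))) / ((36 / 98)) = 20041/36 = 556.69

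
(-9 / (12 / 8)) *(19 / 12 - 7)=65/2 = 32.50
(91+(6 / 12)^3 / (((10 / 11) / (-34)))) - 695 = -24347/40 = -608.68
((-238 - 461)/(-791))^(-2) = 625681/488601 = 1.28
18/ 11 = 1.64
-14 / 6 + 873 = 2612/3 = 870.67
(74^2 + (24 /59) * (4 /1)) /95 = 57.66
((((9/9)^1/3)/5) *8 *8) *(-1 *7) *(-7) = 3136/15 = 209.07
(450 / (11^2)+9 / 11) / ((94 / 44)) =1098/517 = 2.12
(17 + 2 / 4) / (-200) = -7/80 = -0.09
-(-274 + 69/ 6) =525/2 = 262.50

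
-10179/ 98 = -103.87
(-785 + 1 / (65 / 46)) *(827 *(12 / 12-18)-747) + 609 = 754834659/65 = 11612840.91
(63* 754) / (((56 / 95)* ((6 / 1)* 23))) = 107445/184 = 583.94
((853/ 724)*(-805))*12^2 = -24719940/181 = -136574.25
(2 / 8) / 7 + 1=29/28 = 1.04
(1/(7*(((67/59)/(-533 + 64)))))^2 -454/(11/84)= 155/11 = 14.09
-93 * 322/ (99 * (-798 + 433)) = 0.83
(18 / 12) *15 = 45/2 = 22.50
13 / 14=0.93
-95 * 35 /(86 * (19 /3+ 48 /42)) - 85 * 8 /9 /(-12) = 410065/364554 = 1.12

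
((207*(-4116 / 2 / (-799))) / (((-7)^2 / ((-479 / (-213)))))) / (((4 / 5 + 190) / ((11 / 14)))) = 605935/6013274 = 0.10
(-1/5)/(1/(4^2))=-3.20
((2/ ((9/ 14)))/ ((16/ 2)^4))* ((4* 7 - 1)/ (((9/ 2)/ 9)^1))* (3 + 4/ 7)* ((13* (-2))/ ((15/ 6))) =-195/128 = -1.52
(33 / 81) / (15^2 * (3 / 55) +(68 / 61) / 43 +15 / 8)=2539064/88333713 = 0.03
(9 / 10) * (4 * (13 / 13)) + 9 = 63/5 = 12.60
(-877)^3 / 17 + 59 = -39677948.82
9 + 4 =13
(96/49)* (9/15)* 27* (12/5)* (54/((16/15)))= 944784/245 = 3856.26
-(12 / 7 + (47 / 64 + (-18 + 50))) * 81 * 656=-51252993/28 = -1830464.04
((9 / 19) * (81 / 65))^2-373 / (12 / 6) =-567846043/3050450 = -186.15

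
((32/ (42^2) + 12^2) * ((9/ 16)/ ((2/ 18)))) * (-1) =-71451/98 = -729.09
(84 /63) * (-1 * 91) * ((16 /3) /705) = -5824/6345 = -0.92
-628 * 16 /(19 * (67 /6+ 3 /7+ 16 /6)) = -422016/11381 = -37.08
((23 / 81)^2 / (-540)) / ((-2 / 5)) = 529/1417176 = 0.00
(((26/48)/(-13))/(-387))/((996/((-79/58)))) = -79/536549184 = 0.00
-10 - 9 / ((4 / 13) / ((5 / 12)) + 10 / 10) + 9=-698/113 = -6.18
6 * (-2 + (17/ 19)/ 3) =-10.21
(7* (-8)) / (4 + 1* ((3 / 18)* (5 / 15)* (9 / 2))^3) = -3584/257 = -13.95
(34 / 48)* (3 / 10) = 17/80 = 0.21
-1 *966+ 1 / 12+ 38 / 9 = -34621/36 = -961.69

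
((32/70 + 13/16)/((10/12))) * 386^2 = 227006.05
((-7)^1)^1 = -7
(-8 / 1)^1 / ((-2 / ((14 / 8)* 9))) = 63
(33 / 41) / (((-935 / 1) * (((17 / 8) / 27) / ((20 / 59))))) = -2592/699091 = 0.00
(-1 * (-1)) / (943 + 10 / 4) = 2/1891 = 0.00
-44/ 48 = -11/12 = -0.92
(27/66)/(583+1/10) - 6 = -6.00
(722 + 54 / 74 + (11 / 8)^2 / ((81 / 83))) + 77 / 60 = 696215443/959040 = 725.95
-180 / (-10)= 18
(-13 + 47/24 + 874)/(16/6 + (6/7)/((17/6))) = 2464609/8480 = 290.64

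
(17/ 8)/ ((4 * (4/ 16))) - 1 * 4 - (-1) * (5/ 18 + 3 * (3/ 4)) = 47/72 = 0.65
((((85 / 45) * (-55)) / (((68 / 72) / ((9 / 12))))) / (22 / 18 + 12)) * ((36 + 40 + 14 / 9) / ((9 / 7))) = -19195/51 = -376.37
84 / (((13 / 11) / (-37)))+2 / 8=-136739/52 = -2629.60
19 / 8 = 2.38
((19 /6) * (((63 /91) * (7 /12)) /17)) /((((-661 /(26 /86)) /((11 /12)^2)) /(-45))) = 80465/61848448 = 0.00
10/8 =5/4 = 1.25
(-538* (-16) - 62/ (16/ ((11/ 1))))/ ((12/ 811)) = 18524051/32 = 578876.59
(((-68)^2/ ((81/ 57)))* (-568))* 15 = -249511040/9 = -27723448.89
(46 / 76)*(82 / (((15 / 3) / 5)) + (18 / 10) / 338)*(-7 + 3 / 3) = -9562641/32110 = -297.81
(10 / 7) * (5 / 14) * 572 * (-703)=-10052900/49 = -205161.22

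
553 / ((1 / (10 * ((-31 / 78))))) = -85715/39 = -2197.82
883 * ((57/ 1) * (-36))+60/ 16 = -7247649/4 = -1811912.25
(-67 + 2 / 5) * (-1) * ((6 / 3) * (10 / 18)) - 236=-162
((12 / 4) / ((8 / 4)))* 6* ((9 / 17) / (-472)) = -81/8024 = -0.01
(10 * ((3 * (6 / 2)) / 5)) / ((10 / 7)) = 63/5 = 12.60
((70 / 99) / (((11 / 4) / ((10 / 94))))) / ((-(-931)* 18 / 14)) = 200/8752293 = 0.00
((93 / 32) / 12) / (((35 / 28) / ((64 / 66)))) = 31/165 = 0.19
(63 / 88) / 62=63/5456 = 0.01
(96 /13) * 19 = 1824/13 = 140.31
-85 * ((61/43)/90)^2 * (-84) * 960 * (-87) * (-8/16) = 410917472/5547 = 74079.23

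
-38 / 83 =-0.46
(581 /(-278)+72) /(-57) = -19435/15846 = -1.23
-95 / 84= -1.13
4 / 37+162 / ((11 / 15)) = 89954/407 = 221.02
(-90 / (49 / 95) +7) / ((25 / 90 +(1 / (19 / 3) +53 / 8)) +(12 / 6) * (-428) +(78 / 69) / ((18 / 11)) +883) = -258225048/53577629 = -4.82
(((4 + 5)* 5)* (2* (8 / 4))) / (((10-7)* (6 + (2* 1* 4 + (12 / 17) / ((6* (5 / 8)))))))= 850/201 = 4.23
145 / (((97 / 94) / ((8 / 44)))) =27260/1067 = 25.55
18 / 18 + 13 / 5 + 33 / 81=541/135 = 4.01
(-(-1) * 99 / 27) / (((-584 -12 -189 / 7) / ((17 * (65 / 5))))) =-2431/1869 = -1.30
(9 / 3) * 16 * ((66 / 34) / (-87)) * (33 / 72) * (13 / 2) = -1573/493 = -3.19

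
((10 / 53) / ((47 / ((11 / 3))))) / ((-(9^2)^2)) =-110/49030353 = 0.00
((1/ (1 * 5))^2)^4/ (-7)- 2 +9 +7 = 38281249/2734375 = 14.00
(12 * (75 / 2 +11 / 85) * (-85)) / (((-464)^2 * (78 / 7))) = -44779/2798848 = -0.02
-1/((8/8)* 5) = -1/5 = -0.20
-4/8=-0.50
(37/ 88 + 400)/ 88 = 35237/7744 = 4.55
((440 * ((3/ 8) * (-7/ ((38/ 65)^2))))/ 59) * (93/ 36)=-50425375/340784 = -147.97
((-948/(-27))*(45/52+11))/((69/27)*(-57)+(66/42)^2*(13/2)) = -4776814/1486173 = -3.21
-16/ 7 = -2.29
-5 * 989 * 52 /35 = -51428/7 = -7346.86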